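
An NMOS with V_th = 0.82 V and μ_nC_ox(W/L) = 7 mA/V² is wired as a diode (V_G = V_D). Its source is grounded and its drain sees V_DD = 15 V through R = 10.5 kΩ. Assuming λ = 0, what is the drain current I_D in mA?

With gate tied to drain, V_GS = V_DS ≥ V_GS − V_th, so the device is in saturation.
KCL at the drain: ½ k_n (V_GS − V_th)² = (V_DD − V_GS)/R.
Let x = V_GS − 0.82. Then 36.8 x² + x − 14.18 = 0, giving x = 0.608 V (positive root), so V_GS = 1.43 V.
I_D = (V_DD − V_GS)/R = (15 − 1.43) / 10.5 = 1.29 mA.

I_D = 1.29 mA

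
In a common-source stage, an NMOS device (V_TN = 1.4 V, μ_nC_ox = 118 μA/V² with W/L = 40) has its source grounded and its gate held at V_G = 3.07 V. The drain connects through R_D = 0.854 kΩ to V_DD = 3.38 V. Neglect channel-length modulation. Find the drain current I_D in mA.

I_D = 3.37 mA

V_GS = V_G = 3.07 V, so V_ov = 3.07 − 1.4 = 1.67 V.
k_n = μ_nC_ox · (W/L) = 4.72 mA/V².
Assume saturation: I_D = ½ k_n V_ov² = 0.5 × 4.72 × 1.67² = 6.58 mA, giving V_DS = V_DD − I_D R_D = 3.38 − 6.58 × 0.854 = -2.24 V.
But -2.24 V < V_ov = 1.67 V, so the device is actually in triode.
In triode I_D = k_n[V_ov V_DS − ½ V_DS²] and I_D = (V_DD − V_DS)/R_D. Equating: 2.02 V_DS² − 7.732 V_DS + 3.38 = 0, giving V_DS = 0.503 V (the root below V_ov).
I_D = (3.38 − 0.503) / 0.854 = 3.37 mA.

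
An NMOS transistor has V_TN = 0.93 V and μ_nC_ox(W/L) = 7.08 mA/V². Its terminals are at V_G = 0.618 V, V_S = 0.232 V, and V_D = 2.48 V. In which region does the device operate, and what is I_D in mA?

Cutoff; I_D = 0 mA

V_GS = V_G − V_S = 0.618 − 0.232 = 0.386 V; V_DS = V_D − V_S = 2.48 − 0.232 = 2.25 V.
V_GS = 0.386 V < V_TN = 0.93 V, so the transistor is in cutoff.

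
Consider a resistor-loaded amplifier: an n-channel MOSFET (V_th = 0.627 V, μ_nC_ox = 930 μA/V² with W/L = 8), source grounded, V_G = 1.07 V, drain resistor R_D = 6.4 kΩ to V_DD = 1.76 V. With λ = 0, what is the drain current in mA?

I_D = 0.261 mA

V_GS = V_G = 1.07 V, so V_ov = 1.07 − 0.627 = 0.443 V.
k_n = μ_nC_ox · (W/L) = 7.44 mA/V².
Assume saturation: I_D = ½ k_n V_ov² = 0.5 × 7.44 × 0.443² = 0.73 mA, giving V_DS = V_DD − I_D R_D = 1.76 − 0.73 × 6.4 = -2.91 V.
But -2.91 V < V_ov = 0.443 V, so the device is actually in triode.
In triode I_D = k_n[V_ov V_DS − ½ V_DS²] and I_D = (V_DD − V_DS)/R_D. Equating: 23.8 V_DS² − 22.09 V_DS + 1.76 = 0, giving V_DS = 0.088 V (the root below V_ov).
I_D = (1.76 − 0.088) / 6.4 = 0.261 mA.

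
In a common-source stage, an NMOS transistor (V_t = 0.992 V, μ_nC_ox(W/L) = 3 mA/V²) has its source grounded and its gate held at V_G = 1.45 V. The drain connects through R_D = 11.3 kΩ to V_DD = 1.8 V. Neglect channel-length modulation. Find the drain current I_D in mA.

V_GS = V_G = 1.45 V, so V_ov = 1.45 − 0.992 = 0.458 V.
Assume saturation: I_D = ½ k_n V_ov² = 0.5 × 3 × 0.458² = 0.315 mA, giving V_DS = V_DD − I_D R_D = 1.8 − 0.315 × 11.3 = -1.76 V.
But -1.76 V < V_ov = 0.458 V, so the device is actually in triode.
In triode I_D = k_n[V_ov V_DS − ½ V_DS²] and I_D = (V_DD − V_DS)/R_D. Equating: 17 V_DS² − 16.53 V_DS + 1.8 = 0, giving V_DS = 0.125 V (the root below V_ov).
I_D = (1.8 − 0.125) / 11.3 = 0.148 mA.

I_D = 0.148 mA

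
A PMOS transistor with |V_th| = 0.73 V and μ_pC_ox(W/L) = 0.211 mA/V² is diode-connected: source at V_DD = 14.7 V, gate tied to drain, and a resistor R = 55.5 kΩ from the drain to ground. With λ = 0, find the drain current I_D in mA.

I_D = 0.225 mA

With gate tied to drain, V_SG = V_SD ≥ V_SG − |V_th|, so the device is in saturation.
KCL at the drain: ½ k_p (V_SG − |V_th|)² = (V_DD − V_SG)/R.
Let x = V_SG − 0.73. Then 5.86 x² + x − 13.97 = 0, giving x = 1.46 V (positive root), so V_SG = 2.19 V.
I_D = (V_DD − V_SG)/R = (14.7 − 2.19) / 55.5 = 0.225 mA.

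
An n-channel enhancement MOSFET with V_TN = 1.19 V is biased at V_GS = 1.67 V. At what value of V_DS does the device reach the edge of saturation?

V_DS,sat = 0.480 V

The boundary between triode and saturation is V_DS = V_GS − V_TN = V_ov.
V_ov = 1.67 − 1.19 = 0.48 V.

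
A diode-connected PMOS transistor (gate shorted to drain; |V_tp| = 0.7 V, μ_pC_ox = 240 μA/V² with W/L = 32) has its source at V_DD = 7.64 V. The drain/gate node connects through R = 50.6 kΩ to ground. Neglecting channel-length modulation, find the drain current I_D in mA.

I_D = 0.133 mA

With gate tied to drain, V_SG = V_SD ≥ V_SG − |V_tp|, so the device is in saturation.
k_p = μ_pC_ox · (W/L) = 7.68 mA/V².
KCL at the drain: ½ k_p (V_SG − |V_tp|)² = (V_DD − V_SG)/R.
Let x = V_SG − 0.7. Then 194 x² + x − 6.94 = 0, giving x = 0.186 V (positive root), so V_SG = 0.886 V.
I_D = (V_DD − V_SG)/R = (7.64 − 0.886) / 50.6 = 0.133 mA.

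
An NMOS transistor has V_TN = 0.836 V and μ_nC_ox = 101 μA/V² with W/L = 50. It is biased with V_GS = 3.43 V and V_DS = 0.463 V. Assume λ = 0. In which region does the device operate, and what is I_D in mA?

k_n = μ_nC_ox · (W/L) = 5.05 mA/V².
V_ov = V_GS − V_TN = 3.43 − 0.836 = 2.59 V.
Since V_DS = 0.463 V < V_ov = 2.59 V, the device is in the triode region.
I_D = k_n [V_ov · V_DS − ½ V_DS²] = 5.05 × [2.59 × 0.463 − 0.5 × 0.463²] = 5.52 mA.

Triode; I_D = 5.52 mA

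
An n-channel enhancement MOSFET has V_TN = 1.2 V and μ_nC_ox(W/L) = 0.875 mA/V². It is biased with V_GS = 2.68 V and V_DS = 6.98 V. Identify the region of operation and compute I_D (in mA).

V_ov = V_GS − V_TN = 2.68 − 1.2 = 1.48 V.
Since V_DS = 6.98 V ≥ V_ov = 1.48 V, the device is in saturation.
I_D = ½ k_n V_ov² = 0.5 × 0.875 × 1.48² = 0.958 mA.

Saturation; I_D = 0.958 mA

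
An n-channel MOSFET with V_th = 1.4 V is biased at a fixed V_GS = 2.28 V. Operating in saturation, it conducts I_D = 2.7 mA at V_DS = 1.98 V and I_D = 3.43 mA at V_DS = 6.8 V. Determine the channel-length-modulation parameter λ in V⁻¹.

λ = 0.0631 V⁻¹

With V_GS fixed, I_D ∝ (1 + λ V_DS) in saturation, so I_D2/I_D1 = (1 + λ V_DS2)/(1 + λ V_DS1).
3.43/2.7 = 1.27 = (1 + 6.8 λ)/(1 + 1.98 λ).
Solving: λ (I_D1 V_DS2 − I_D2 V_DS1) = I_D2 − I_D1, so λ = (3.43 − 2.7) / (2.7 × 6.8 − 3.43 × 1.98) = 0.73 / 11.6 = 0.0631 V⁻¹.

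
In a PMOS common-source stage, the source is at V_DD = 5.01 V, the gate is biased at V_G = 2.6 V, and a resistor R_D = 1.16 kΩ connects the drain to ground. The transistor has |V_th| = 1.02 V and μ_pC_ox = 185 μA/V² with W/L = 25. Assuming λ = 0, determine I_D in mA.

V_SG = V_DD − V_G = 5.01 − 2.6 = 2.41 V, so V_ov = 2.41 − 1.02 = 1.39 V.
k_p = μ_pC_ox · (W/L) = 4.625 mA/V².
Assume saturation: I_D = ½ k_p V_ov² = 0.5 × 4.625 × 1.39² = 4.47 mA, giving V_SD = V_DD − I_D R_D = 5.01 − 4.47 × 1.16 = -0.173 V.
But -0.173 V < V_ov = 1.39 V, so the device is actually in triode.
In triode I_D = k_p[V_ov V_SD − ½ V_SD²] and I_D = (V_DD − V_SD)/R_D. Equating: 2.68 V_SD² − 8.457 V_SD + 5.01 = 0, giving V_SD = 0.791 V (the root below V_ov).
I_D = (5.01 − 0.791) / 1.16 = 3.64 mA.

I_D = 3.64 mA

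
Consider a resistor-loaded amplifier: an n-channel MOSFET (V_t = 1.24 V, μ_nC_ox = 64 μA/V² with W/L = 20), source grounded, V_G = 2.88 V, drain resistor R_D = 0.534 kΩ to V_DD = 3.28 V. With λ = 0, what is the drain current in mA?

V_GS = V_G = 2.88 V, so V_ov = 2.88 − 1.24 = 1.64 V.
k_n = μ_nC_ox · (W/L) = 1.28 mA/V².
Assume saturation: I_D = ½ k_n V_ov² = 0.5 × 1.28 × 1.64² = 1.72 mA, giving V_DS = V_DD − I_D R_D = 3.28 − 1.72 × 0.534 = 2.36 V.
V_DS = 2.36 V ≥ V_ov = 1.64 V, confirming saturation.

I_D = 1.72 mA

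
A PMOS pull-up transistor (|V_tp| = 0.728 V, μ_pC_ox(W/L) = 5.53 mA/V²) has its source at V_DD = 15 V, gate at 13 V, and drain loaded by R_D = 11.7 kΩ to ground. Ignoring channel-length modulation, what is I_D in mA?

V_SG = V_DD − V_G = 15 − 13 = 2 V, so V_ov = 2 − 0.728 = 1.27 V.
Assume saturation: I_D = ½ k_p V_ov² = 0.5 × 5.53 × 1.27² = 4.47 mA, giving V_SD = V_DD − I_D R_D = 15 − 4.47 × 11.7 = -37.3 V.
But -37.3 V < V_ov = 1.27 V, so the device is actually in triode.
In triode I_D = k_p[V_ov V_SD − ½ V_SD²] and I_D = (V_DD − V_SD)/R_D. Equating: 32.4 V_SD² − 83.3 V_SD + 15 = 0, giving V_SD = 0.195 V (the root below V_ov).
I_D = (15 − 0.195) / 11.7 = 1.27 mA.

I_D = 1.27 mA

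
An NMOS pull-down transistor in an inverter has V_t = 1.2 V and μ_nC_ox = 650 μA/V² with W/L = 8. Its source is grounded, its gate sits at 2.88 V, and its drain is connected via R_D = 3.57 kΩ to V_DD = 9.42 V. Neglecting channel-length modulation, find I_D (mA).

I_D = 2.55 mA

V_GS = V_G = 2.88 V, so V_ov = 2.88 − 1.2 = 1.68 V.
k_n = μ_nC_ox · (W/L) = 5.2 mA/V².
Assume saturation: I_D = ½ k_n V_ov² = 0.5 × 5.2 × 1.68² = 7.34 mA, giving V_DS = V_DD − I_D R_D = 9.42 − 7.34 × 3.57 = -16.8 V.
But -16.8 V < V_ov = 1.68 V, so the device is actually in triode.
In triode I_D = k_n[V_ov V_DS − ½ V_DS²] and I_D = (V_DD − V_DS)/R_D. Equating: 9.28 V_DS² − 32.19 V_DS + 9.42 = 0, giving V_DS = 0.323 V (the root below V_ov).
I_D = (9.42 − 0.323) / 3.57 = 2.55 mA.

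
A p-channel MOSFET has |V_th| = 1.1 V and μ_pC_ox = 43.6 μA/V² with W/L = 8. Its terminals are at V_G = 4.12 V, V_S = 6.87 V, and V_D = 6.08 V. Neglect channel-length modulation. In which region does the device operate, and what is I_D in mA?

Triode; I_D = 0.346 mA

V_SG = V_S − V_G = 6.87 − 4.12 = 2.75 V; V_SD = V_S − V_D = 6.87 − 6.08 = 0.79 V.
k_p = μ_pC_ox · (W/L) = 0.3488 mA/V².
V_ov = V_SG − |V_th| = 2.75 − 1.1 = 1.65 V.
Since V_SD = 0.79 V < V_ov = 1.65 V, the device is in the triode region.
I_D = k_p [V_ov · V_SD − ½ V_SD²] = 0.3488 × [1.65 × 0.79 − 0.5 × 0.79²] = 0.346 mA.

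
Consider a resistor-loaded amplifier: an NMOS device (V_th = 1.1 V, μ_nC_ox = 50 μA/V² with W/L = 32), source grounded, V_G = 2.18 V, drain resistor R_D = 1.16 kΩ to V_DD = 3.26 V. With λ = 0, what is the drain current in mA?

V_GS = V_G = 2.18 V, so V_ov = 2.18 − 1.1 = 1.08 V.
k_n = μ_nC_ox · (W/L) = 1.6 mA/V².
Assume saturation: I_D = ½ k_n V_ov² = 0.5 × 1.6 × 1.08² = 0.933 mA, giving V_DS = V_DD − I_D R_D = 3.26 − 0.933 × 1.16 = 2.18 V.
V_DS = 2.18 V ≥ V_ov = 1.08 V, confirming saturation.

I_D = 0.933 mA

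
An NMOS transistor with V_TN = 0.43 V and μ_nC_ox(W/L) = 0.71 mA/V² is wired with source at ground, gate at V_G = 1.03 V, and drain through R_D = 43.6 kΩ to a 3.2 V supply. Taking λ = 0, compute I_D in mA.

V_GS = V_G = 1.03 V, so V_ov = 1.03 − 0.43 = 0.6 V.
Assume saturation: I_D = ½ k_n V_ov² = 0.5 × 0.71 × 0.6² = 0.128 mA, giving V_DS = V_DD − I_D R_D = 3.2 − 0.128 × 43.6 = -2.37 V.
But -2.37 V < V_ov = 0.6 V, so the device is actually in triode.
In triode I_D = k_n[V_ov V_DS − ½ V_DS²] and I_D = (V_DD − V_DS)/R_D. Equating: 15.5 V_DS² − 19.57 V_DS + 3.2 = 0, giving V_DS = 0.193 V (the root below V_ov).
I_D = (3.2 − 0.193) / 43.6 = 0.069 mA.

I_D = 0.0690 mA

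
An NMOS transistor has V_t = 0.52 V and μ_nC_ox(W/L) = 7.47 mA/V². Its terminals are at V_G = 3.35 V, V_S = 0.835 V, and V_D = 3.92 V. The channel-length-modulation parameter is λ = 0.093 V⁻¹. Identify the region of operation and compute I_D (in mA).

Saturation; I_D = 19.1 mA

V_GS = V_G − V_S = 3.35 − 0.835 = 2.52 V; V_DS = V_D − V_S = 3.92 − 0.835 = 3.08 V.
V_ov = V_GS − V_t = 2.52 − 0.52 = 2 V.
Since V_DS = 3.08 V ≥ V_ov = 2 V, the device is in saturation.
I_D = ½ k_n V_ov² (1 + λ V_DS) = 0.5 × 7.47 × 2² × (1 + 0.093 × 3.08) = 19.1 mA.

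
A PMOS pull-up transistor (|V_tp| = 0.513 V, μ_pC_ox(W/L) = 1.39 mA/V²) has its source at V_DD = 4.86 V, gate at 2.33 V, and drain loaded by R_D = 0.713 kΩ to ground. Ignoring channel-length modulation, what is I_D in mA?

I_D = 2.83 mA

V_SG = V_DD − V_G = 4.86 − 2.33 = 2.53 V, so V_ov = 2.53 − 0.513 = 2.02 V.
Assume saturation: I_D = ½ k_p V_ov² = 0.5 × 1.39 × 2.02² = 2.83 mA, giving V_SD = V_DD − I_D R_D = 4.86 − 2.83 × 0.713 = 2.84 V.
V_SD = 2.84 V ≥ V_ov = 2.02 V, confirming saturation.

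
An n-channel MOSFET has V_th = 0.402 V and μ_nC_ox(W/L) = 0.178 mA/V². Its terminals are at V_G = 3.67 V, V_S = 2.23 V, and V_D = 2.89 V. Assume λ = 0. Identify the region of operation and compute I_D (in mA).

Triode; I_D = 0.0832 mA

V_GS = V_G − V_S = 3.67 − 2.23 = 1.44 V; V_DS = V_D − V_S = 2.89 − 2.23 = 0.66 V.
V_ov = V_GS − V_th = 1.44 − 0.402 = 1.04 V.
Since V_DS = 0.66 V < V_ov = 1.04 V, the device is in the triode region.
I_D = k_n [V_ov · V_DS − ½ V_DS²] = 0.178 × [1.04 × 0.66 − 0.5 × 0.66²] = 0.0832 mA.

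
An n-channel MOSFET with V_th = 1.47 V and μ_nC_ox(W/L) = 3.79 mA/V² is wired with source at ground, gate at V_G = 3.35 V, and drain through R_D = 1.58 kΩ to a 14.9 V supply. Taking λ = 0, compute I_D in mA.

I_D = 6.70 mA

V_GS = V_G = 3.35 V, so V_ov = 3.35 − 1.47 = 1.88 V.
Assume saturation: I_D = ½ k_n V_ov² = 0.5 × 3.79 × 1.88² = 6.7 mA, giving V_DS = V_DD − I_D R_D = 14.9 − 6.7 × 1.58 = 4.32 V.
V_DS = 4.32 V ≥ V_ov = 1.88 V, confirming saturation.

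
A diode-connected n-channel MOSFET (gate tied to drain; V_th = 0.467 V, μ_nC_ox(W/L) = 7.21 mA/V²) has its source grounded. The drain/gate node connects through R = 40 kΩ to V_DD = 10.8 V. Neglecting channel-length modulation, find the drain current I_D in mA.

With gate tied to drain, V_GS = V_DS ≥ V_GS − V_th, so the device is in saturation.
KCL at the drain: ½ k_n (V_GS − V_th)² = (V_DD − V_GS)/R.
Let x = V_GS − 0.467. Then 144 x² + x − 10.33 = 0, giving x = 0.264 V (positive root), so V_GS = 0.731 V.
I_D = (V_DD − V_GS)/R = (10.8 − 0.731) / 40 = 0.252 mA.

I_D = 0.252 mA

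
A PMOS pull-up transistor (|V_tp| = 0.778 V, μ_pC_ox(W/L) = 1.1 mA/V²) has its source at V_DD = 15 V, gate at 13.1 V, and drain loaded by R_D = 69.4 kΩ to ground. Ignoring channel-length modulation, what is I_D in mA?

I_D = 0.213 mA

V_SG = V_DD − V_G = 15 − 13.1 = 1.9 V, so V_ov = 1.9 − 0.778 = 1.12 V.
Assume saturation: I_D = ½ k_p V_ov² = 0.5 × 1.1 × 1.12² = 0.692 mA, giving V_SD = V_DD − I_D R_D = 15 − 0.692 × 69.4 = -33.1 V.
But -33.1 V < V_ov = 1.12 V, so the device is actually in triode.
In triode I_D = k_p[V_ov V_SD − ½ V_SD²] and I_D = (V_DD − V_SD)/R_D. Equating: 38.2 V_SD² − 86.65 V_SD + 15 = 0, giving V_SD = 0.189 V (the root below V_ov).
I_D = (15 − 0.189) / 69.4 = 0.213 mA.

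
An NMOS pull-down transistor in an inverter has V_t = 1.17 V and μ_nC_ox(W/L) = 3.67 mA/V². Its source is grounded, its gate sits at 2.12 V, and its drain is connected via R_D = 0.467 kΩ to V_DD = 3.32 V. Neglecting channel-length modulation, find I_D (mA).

V_GS = V_G = 2.12 V, so V_ov = 2.12 − 1.17 = 0.95 V.
Assume saturation: I_D = ½ k_n V_ov² = 0.5 × 3.67 × 0.95² = 1.66 mA, giving V_DS = V_DD − I_D R_D = 3.32 − 1.66 × 0.467 = 2.55 V.
V_DS = 2.55 V ≥ V_ov = 0.95 V, confirming saturation.

I_D = 1.66 mA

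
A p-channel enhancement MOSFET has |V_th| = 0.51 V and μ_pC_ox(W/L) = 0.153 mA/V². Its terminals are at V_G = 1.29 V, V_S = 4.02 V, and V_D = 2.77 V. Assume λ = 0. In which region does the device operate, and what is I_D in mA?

V_SG = V_S − V_G = 4.02 − 1.29 = 2.73 V; V_SD = V_S − V_D = 4.02 − 2.77 = 1.25 V.
V_ov = V_SG − |V_th| = 2.73 − 0.51 = 2.22 V.
Since V_SD = 1.25 V < V_ov = 2.22 V, the device is in the triode region.
I_D = k_p [V_ov · V_SD − ½ V_SD²] = 0.153 × [2.22 × 1.25 − 0.5 × 1.25²] = 0.305 mA.

Triode; I_D = 0.305 mA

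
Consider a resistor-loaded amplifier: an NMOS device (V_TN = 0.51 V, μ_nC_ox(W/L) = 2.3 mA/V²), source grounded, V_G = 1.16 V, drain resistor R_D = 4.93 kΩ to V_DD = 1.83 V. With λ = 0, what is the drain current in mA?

I_D = 0.317 mA

V_GS = V_G = 1.16 V, so V_ov = 1.16 − 0.51 = 0.65 V.
Assume saturation: I_D = ½ k_n V_ov² = 0.5 × 2.3 × 0.65² = 0.486 mA, giving V_DS = V_DD − I_D R_D = 1.83 − 0.486 × 4.93 = -0.565 V.
But -0.565 V < V_ov = 0.65 V, so the device is actually in triode.
In triode I_D = k_n[V_ov V_DS − ½ V_DS²] and I_D = (V_DD − V_DS)/R_D. Equating: 5.67 V_DS² − 8.37 V_DS + 1.83 = 0, giving V_DS = 0.267 V (the root below V_ov).
I_D = (1.83 − 0.267) / 4.93 = 0.317 mA.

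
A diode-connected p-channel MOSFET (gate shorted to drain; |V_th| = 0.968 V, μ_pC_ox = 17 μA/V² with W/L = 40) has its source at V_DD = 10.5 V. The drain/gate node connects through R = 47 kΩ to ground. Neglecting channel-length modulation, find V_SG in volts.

With gate tied to drain, V_SG = V_SD ≥ V_SG − |V_th|, so the device is in saturation.
k_p = μ_pC_ox · (W/L) = 0.68 mA/V².
KCL at the drain: ½ k_p (V_SG − |V_th|)² = (V_DD − V_SG)/R.
Let x = V_SG − 0.968. Then 16 x² + x − 9.532 = 0, giving x = 0.742 V (positive root), so V_SG = 1.71 V.
I_D = (V_DD − V_SG)/R = (10.5 − 1.71) / 47 = 0.187 mA.

V_SG = 1.71 V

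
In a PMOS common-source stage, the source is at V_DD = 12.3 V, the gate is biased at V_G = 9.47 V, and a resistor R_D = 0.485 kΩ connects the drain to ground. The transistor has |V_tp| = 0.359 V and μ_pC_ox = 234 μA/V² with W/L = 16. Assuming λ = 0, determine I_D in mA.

I_D = 11.4 mA

V_SG = V_DD − V_G = 12.3 − 9.47 = 2.83 V, so V_ov = 2.83 − 0.359 = 2.47 V.
k_p = μ_pC_ox · (W/L) = 3.744 mA/V².
Assume saturation: I_D = ½ k_p V_ov² = 0.5 × 3.744 × 2.47² = 11.4 mA, giving V_SD = V_DD − I_D R_D = 12.3 − 11.4 × 0.485 = 6.76 V.
V_SD = 6.76 V ≥ V_ov = 2.47 V, confirming saturation.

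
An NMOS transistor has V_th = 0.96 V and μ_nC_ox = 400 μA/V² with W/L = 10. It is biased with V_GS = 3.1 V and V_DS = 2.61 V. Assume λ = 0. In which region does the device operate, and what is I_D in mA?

k_n = μ_nC_ox · (W/L) = 4 mA/V².
V_ov = V_GS − V_th = 3.1 − 0.96 = 2.14 V.
Since V_DS = 2.61 V ≥ V_ov = 2.14 V, the device is in saturation.
I_D = ½ k_n V_ov² = 0.5 × 4 × 2.14² = 9.16 mA.

Saturation; I_D = 9.16 mA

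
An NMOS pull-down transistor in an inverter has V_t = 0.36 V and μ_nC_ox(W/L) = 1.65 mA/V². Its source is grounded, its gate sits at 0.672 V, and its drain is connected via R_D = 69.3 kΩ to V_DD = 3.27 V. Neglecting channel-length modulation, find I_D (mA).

V_GS = V_G = 0.672 V, so V_ov = 0.672 − 0.36 = 0.312 V.
Assume saturation: I_D = ½ k_n V_ov² = 0.5 × 1.65 × 0.312² = 0.0803 mA, giving V_DS = V_DD − I_D R_D = 3.27 − 0.0803 × 69.3 = -2.3 V.
But -2.3 V < V_ov = 0.312 V, so the device is actually in triode.
In triode I_D = k_n[V_ov V_DS − ½ V_DS²] and I_D = (V_DD − V_DS)/R_D. Equating: 57.2 V_DS² − 36.68 V_DS + 3.27 = 0, giving V_DS = 0.107 V (the root below V_ov).
I_D = (3.27 − 0.107) / 69.3 = 0.0456 mA.

I_D = 0.0456 mA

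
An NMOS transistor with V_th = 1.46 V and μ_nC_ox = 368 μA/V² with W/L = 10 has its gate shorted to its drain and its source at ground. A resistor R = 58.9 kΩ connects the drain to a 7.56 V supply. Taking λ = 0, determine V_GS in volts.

With gate tied to drain, V_GS = V_DS ≥ V_GS − V_th, so the device is in saturation.
k_n = μ_nC_ox · (W/L) = 3.68 mA/V².
KCL at the drain: ½ k_n (V_GS − V_th)² = (V_DD − V_GS)/R.
Let x = V_GS − 1.46. Then 108 x² + x − 6.1 = 0, giving x = 0.233 V (positive root), so V_GS = 1.69 V.
I_D = (V_DD − V_GS)/R = (7.56 − 1.69) / 58.9 = 0.0996 mA.

V_GS = 1.69 V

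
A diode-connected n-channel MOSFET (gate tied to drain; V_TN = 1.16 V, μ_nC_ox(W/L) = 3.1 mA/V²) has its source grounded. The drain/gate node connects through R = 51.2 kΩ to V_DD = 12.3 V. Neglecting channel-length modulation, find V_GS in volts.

V_GS = 1.53 V

With gate tied to drain, V_GS = V_DS ≥ V_GS − V_TN, so the device is in saturation.
KCL at the drain: ½ k_n (V_GS − V_TN)² = (V_DD − V_GS)/R.
Let x = V_GS − 1.16. Then 79.4 x² + x − 11.14 = 0, giving x = 0.368 V (positive root), so V_GS = 1.53 V.
I_D = (V_DD − V_GS)/R = (12.3 − 1.53) / 51.2 = 0.21 mA.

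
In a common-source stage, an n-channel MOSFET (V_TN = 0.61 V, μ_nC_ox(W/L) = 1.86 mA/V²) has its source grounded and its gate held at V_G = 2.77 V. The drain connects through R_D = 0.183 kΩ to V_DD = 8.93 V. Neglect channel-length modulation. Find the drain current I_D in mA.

V_GS = V_G = 2.77 V, so V_ov = 2.77 − 0.61 = 2.16 V.
Assume saturation: I_D = ½ k_n V_ov² = 0.5 × 1.86 × 2.16² = 4.34 mA, giving V_DS = V_DD − I_D R_D = 8.93 − 4.34 × 0.183 = 8.14 V.
V_DS = 8.14 V ≥ V_ov = 2.16 V, confirming saturation.

I_D = 4.34 mA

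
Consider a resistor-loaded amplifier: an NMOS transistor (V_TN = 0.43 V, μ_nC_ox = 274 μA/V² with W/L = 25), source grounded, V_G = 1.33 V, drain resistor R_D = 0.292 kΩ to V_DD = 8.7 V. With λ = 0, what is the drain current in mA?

V_GS = V_G = 1.33 V, so V_ov = 1.33 − 0.43 = 0.9 V.
k_n = μ_nC_ox · (W/L) = 6.85 mA/V².
Assume saturation: I_D = ½ k_n V_ov² = 0.5 × 6.85 × 0.9² = 2.77 mA, giving V_DS = V_DD − I_D R_D = 8.7 − 2.77 × 0.292 = 7.89 V.
V_DS = 7.89 V ≥ V_ov = 0.9 V, confirming saturation.

I_D = 2.77 mA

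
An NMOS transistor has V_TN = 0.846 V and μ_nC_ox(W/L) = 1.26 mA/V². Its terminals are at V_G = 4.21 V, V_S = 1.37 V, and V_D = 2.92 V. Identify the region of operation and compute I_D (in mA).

V_GS = V_G − V_S = 4.21 − 1.37 = 2.84 V; V_DS = V_D − V_S = 2.92 − 1.37 = 1.55 V.
V_ov = V_GS − V_TN = 2.84 − 0.846 = 1.99 V.
Since V_DS = 1.55 V < V_ov = 1.99 V, the device is in the triode region.
I_D = k_n [V_ov · V_DS − ½ V_DS²] = 1.26 × [1.99 × 1.55 − 0.5 × 1.55²] = 2.38 mA.

Triode; I_D = 2.38 mA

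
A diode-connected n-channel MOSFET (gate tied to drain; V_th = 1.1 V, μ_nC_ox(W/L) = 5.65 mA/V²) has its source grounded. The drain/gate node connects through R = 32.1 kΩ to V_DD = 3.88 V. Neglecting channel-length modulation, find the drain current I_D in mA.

I_D = 0.0813 mA

With gate tied to drain, V_GS = V_DS ≥ V_GS − V_th, so the device is in saturation.
KCL at the drain: ½ k_n (V_GS − V_th)² = (V_DD − V_GS)/R.
Let x = V_GS − 1.1. Then 90.7 x² + x − 2.78 = 0, giving x = 0.17 V (positive root), so V_GS = 1.27 V.
I_D = (V_DD − V_GS)/R = (3.88 − 1.27) / 32.1 = 0.0813 mA.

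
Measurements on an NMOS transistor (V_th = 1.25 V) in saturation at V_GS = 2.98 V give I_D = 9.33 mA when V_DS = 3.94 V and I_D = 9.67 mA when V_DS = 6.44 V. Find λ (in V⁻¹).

With V_GS fixed, I_D ∝ (1 + λ V_DS) in saturation, so I_D2/I_D1 = (1 + λ V_DS2)/(1 + λ V_DS1).
9.67/9.33 = 1.036 = (1 + 6.44 λ)/(1 + 3.94 λ).
Solving: λ (I_D1 V_DS2 − I_D2 V_DS1) = I_D2 − I_D1, so λ = (9.67 − 9.33) / (9.33 × 6.44 − 9.67 × 3.94) = 0.34 / 22 = 0.0155 V⁻¹.

λ = 0.0155 V⁻¹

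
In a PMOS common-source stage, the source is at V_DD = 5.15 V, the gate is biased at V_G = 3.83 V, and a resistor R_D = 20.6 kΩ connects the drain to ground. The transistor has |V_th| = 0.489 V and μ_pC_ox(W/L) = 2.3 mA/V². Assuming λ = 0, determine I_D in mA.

I_D = 0.243 mA

V_SG = V_DD − V_G = 5.15 − 3.83 = 1.32 V, so V_ov = 1.32 − 0.489 = 0.831 V.
Assume saturation: I_D = ½ k_p V_ov² = 0.5 × 2.3 × 0.831² = 0.794 mA, giving V_SD = V_DD − I_D R_D = 5.15 − 0.794 × 20.6 = -11.2 V.
But -11.2 V < V_ov = 0.831 V, so the device is actually in triode.
In triode I_D = k_p[V_ov V_SD − ½ V_SD²] and I_D = (V_DD − V_SD)/R_D. Equating: 23.7 V_SD² − 40.37 V_SD + 5.15 = 0, giving V_SD = 0.139 V (the root below V_ov).
I_D = (5.15 − 0.139) / 20.6 = 0.243 mA.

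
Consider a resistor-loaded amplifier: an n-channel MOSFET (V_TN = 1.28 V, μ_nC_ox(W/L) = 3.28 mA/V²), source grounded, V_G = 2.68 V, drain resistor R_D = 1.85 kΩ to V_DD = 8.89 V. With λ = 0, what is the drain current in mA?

V_GS = V_G = 2.68 V, so V_ov = 2.68 − 1.28 = 1.4 V.
Assume saturation: I_D = ½ k_n V_ov² = 0.5 × 3.28 × 1.4² = 3.21 mA, giving V_DS = V_DD − I_D R_D = 8.89 − 3.21 × 1.85 = 2.94 V.
V_DS = 2.94 V ≥ V_ov = 1.4 V, confirming saturation.

I_D = 3.21 mA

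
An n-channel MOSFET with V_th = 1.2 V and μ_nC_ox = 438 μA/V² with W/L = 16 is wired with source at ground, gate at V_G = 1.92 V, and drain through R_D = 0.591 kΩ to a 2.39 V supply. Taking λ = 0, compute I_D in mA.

V_GS = V_G = 1.92 V, so V_ov = 1.92 − 1.2 = 0.72 V.
k_n = μ_nC_ox · (W/L) = 7.008 mA/V².
Assume saturation: I_D = ½ k_n V_ov² = 0.5 × 7.008 × 0.72² = 1.82 mA, giving V_DS = V_DD − I_D R_D = 2.39 − 1.82 × 0.591 = 1.32 V.
V_DS = 1.32 V ≥ V_ov = 0.72 V, confirming saturation.

I_D = 1.82 mA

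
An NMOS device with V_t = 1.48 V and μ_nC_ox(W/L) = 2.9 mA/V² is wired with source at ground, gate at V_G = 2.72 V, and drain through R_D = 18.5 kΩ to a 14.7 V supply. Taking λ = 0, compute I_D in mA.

V_GS = V_G = 2.72 V, so V_ov = 2.72 − 1.48 = 1.24 V.
Assume saturation: I_D = ½ k_n V_ov² = 0.5 × 2.9 × 1.24² = 2.23 mA, giving V_DS = V_DD − I_D R_D = 14.7 − 2.23 × 18.5 = -26.5 V.
But -26.5 V < V_ov = 1.24 V, so the device is actually in triode.
In triode I_D = k_n[V_ov V_DS − ½ V_DS²] and I_D = (V_DD − V_DS)/R_D. Equating: 26.8 V_DS² − 67.53 V_DS + 14.7 = 0, giving V_DS = 0.241 V (the root below V_ov).
I_D = (14.7 − 0.241) / 18.5 = 0.782 mA.

I_D = 0.782 mA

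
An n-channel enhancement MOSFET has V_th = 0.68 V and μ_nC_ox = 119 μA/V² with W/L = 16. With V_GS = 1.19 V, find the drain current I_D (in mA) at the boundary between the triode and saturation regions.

At the boundary V_DS = V_ov = V_GS − V_th = 1.19 − 0.68 = 0.51 V.
k_n = μ_nC_ox · (W/L) = 1.904 mA/V².
I_D = ½ k_n V_ov² = 0.5 × 1.904 × 0.51² = 0.248 mA.

I_D = 0.248 mA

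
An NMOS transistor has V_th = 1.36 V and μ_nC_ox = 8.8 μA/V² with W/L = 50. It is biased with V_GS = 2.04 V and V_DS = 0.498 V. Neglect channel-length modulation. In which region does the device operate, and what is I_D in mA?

Triode; I_D = 0.0944 mA

k_n = μ_nC_ox · (W/L) = 0.44 mA/V².
V_ov = V_GS − V_th = 2.04 − 1.36 = 0.68 V.
Since V_DS = 0.498 V < V_ov = 0.68 V, the device is in the triode region.
I_D = k_n [V_ov · V_DS − ½ V_DS²] = 0.44 × [0.68 × 0.498 − 0.5 × 0.498²] = 0.0944 mA.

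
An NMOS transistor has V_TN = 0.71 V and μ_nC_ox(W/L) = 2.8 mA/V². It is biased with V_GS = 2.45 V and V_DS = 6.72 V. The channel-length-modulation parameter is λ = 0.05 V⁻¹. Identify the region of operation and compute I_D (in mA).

Saturation; I_D = 5.66 mA

V_ov = V_GS − V_TN = 2.45 − 0.71 = 1.74 V.
Since V_DS = 6.72 V ≥ V_ov = 1.74 V, the device is in saturation.
I_D = ½ k_n V_ov² (1 + λ V_DS) = 0.5 × 2.8 × 1.74² × (1 + 0.05 × 6.72) = 5.66 mA.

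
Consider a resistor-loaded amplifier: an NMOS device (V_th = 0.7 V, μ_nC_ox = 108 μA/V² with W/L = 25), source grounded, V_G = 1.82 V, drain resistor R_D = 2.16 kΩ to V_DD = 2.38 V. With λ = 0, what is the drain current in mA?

V_GS = V_G = 1.82 V, so V_ov = 1.82 − 0.7 = 1.12 V.
k_n = μ_nC_ox · (W/L) = 2.7 mA/V².
Assume saturation: I_D = ½ k_n V_ov² = 0.5 × 2.7 × 1.12² = 1.69 mA, giving V_DS = V_DD − I_D R_D = 2.38 − 1.69 × 2.16 = -1.28 V.
But -1.28 V < V_ov = 1.12 V, so the device is actually in triode.
In triode I_D = k_n[V_ov V_DS − ½ V_DS²] and I_D = (V_DD − V_DS)/R_D. Equating: 2.92 V_DS² − 7.532 V_DS + 2.38 = 0, giving V_DS = 0.369 V (the root below V_ov).
I_D = (2.38 − 0.369) / 2.16 = 0.931 mA.

I_D = 0.931 mA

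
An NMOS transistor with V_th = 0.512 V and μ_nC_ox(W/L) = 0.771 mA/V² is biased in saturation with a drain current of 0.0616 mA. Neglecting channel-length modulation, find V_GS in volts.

V_GS = 0.912 V

In saturation I_D = ½ k_n (V_GS − V_th)², so V_GS − V_th = √(2 I_D / k_n) = √(2 × 0.0616 / 0.771) = 0.4 V.
V_GS = 0.512 + 0.4 = 0.912 V.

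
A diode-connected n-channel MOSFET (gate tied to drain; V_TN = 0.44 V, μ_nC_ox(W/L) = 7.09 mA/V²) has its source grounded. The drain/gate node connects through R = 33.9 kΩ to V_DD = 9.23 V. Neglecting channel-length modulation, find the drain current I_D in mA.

I_D = 0.251 mA

With gate tied to drain, V_GS = V_DS ≥ V_GS − V_TN, so the device is in saturation.
KCL at the drain: ½ k_n (V_GS − V_TN)² = (V_DD − V_GS)/R.
Let x = V_GS − 0.44. Then 120 x² + x − 8.79 = 0, giving x = 0.266 V (positive root), so V_GS = 0.706 V.
I_D = (V_DD − V_GS)/R = (9.23 − 0.706) / 33.9 = 0.251 mA.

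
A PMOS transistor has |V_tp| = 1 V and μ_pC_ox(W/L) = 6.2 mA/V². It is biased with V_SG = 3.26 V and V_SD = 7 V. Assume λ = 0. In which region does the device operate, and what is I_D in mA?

Saturation; I_D = 15.8 mA

V_ov = V_SG − |V_tp| = 3.26 − 1 = 2.26 V.
Since V_SD = 7 V ≥ V_ov = 2.26 V, the device is in saturation.
I_D = ½ k_p V_ov² = 0.5 × 6.2 × 2.26² = 15.8 mA.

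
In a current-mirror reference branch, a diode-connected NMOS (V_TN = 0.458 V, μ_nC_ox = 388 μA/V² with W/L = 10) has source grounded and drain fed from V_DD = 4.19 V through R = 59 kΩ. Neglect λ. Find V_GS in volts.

V_GS = 0.634 V

With gate tied to drain, V_GS = V_DS ≥ V_GS − V_TN, so the device is in saturation.
k_n = μ_nC_ox · (W/L) = 3.88 mA/V².
KCL at the drain: ½ k_n (V_GS − V_TN)² = (V_DD − V_GS)/R.
Let x = V_GS − 0.458. Then 114 x² + x − 3.732 = 0, giving x = 0.176 V (positive root), so V_GS = 0.634 V.
I_D = (V_DD − V_GS)/R = (4.19 − 0.634) / 59 = 0.0603 mA.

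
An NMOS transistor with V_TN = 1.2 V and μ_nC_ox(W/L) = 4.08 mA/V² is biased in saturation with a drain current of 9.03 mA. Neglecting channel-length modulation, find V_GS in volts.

V_GS = 3.30 V

In saturation I_D = ½ k_n (V_GS − V_TN)², so V_GS − V_TN = √(2 I_D / k_n) = √(2 × 9.03 / 4.08) = 2.1 V.
V_GS = 1.2 + 2.1 = 3.3 V.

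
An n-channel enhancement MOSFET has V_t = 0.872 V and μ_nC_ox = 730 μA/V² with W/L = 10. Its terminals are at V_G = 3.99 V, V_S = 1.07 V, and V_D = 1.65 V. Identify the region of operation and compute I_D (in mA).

V_GS = V_G − V_S = 3.99 − 1.07 = 2.92 V; V_DS = V_D − V_S = 1.65 − 1.07 = 0.58 V.
k_n = μ_nC_ox · (W/L) = 7.3 mA/V².
V_ov = V_GS − V_t = 2.92 − 0.872 = 2.05 V.
Since V_DS = 0.58 V < V_ov = 2.05 V, the device is in the triode region.
I_D = k_n [V_ov · V_DS − ½ V_DS²] = 7.3 × [2.05 × 0.58 − 0.5 × 0.58²] = 7.44 mA.

Triode; I_D = 7.44 mA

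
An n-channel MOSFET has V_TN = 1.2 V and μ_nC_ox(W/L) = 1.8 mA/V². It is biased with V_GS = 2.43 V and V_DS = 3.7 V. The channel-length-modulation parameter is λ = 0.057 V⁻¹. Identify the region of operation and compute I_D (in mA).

Saturation; I_D = 1.65 mA

V_ov = V_GS − V_TN = 2.43 − 1.2 = 1.23 V.
Since V_DS = 3.7 V ≥ V_ov = 1.23 V, the device is in saturation.
I_D = ½ k_n V_ov² (1 + λ V_DS) = 0.5 × 1.8 × 1.23² × (1 + 0.057 × 3.7) = 1.65 mA.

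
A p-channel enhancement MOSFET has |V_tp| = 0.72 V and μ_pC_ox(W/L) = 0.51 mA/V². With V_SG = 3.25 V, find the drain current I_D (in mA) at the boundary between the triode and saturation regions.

At the boundary V_SD = V_ov = V_SG − |V_tp| = 3.25 − 0.72 = 2.53 V.
I_D = ½ k_p V_ov² = 0.5 × 0.51 × 2.53² = 1.63 mA.

I_D = 1.63 mA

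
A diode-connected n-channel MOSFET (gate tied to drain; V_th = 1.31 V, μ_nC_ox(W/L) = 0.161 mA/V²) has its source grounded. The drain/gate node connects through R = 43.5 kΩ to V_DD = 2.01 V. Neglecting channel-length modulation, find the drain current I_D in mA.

With gate tied to drain, V_GS = V_DS ≥ V_GS − V_th, so the device is in saturation.
KCL at the drain: ½ k_n (V_GS − V_th)² = (V_DD − V_GS)/R.
Let x = V_GS − 1.31. Then 3.5 x² + x − 0.7 = 0, giving x = 0.327 V (positive root), so V_GS = 1.64 V.
I_D = (V_DD − V_GS)/R = (2.01 − 1.64) / 43.5 = 0.00858 mA.

I_D = 0.00858 mA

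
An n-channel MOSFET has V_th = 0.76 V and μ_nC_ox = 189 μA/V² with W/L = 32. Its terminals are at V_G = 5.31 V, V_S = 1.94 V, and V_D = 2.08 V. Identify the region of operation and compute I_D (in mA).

Triode; I_D = 2.15 mA

V_GS = V_G − V_S = 5.31 − 1.94 = 3.37 V; V_DS = V_D − V_S = 2.08 − 1.94 = 0.14 V.
k_n = μ_nC_ox · (W/L) = 6.048 mA/V².
V_ov = V_GS − V_th = 3.37 − 0.76 = 2.61 V.
Since V_DS = 0.14 V < V_ov = 2.61 V, the device is in the triode region.
I_D = k_n [V_ov · V_DS − ½ V_DS²] = 6.048 × [2.61 × 0.14 − 0.5 × 0.14²] = 2.15 mA.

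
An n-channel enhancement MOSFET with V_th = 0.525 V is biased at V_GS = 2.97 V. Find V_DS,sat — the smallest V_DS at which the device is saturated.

The boundary between triode and saturation is V_DS = V_GS − V_th = V_ov.
V_ov = 2.97 − 0.525 = 2.45 V.

V_DS,sat = 2.45 V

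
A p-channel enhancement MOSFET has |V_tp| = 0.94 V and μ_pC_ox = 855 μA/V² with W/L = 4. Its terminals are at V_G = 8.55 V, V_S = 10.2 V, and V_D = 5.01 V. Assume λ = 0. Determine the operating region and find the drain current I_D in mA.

Saturation; I_D = 0.862 mA

V_SG = V_S − V_G = 10.2 − 8.55 = 1.65 V; V_SD = V_S − V_D = 10.2 − 5.01 = 5.19 V.
k_p = μ_pC_ox · (W/L) = 3.42 mA/V².
V_ov = V_SG − |V_tp| = 1.65 − 0.94 = 0.71 V.
Since V_SD = 5.19 V ≥ V_ov = 0.71 V, the device is in saturation.
I_D = ½ k_p V_ov² = 0.5 × 3.42 × 0.71² = 0.862 mA.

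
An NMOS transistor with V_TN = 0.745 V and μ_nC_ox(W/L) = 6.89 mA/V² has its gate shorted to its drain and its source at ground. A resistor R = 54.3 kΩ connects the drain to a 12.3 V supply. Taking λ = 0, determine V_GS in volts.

V_GS = 0.991 V

With gate tied to drain, V_GS = V_DS ≥ V_GS − V_TN, so the device is in saturation.
KCL at the drain: ½ k_n (V_GS − V_TN)² = (V_DD − V_GS)/R.
Let x = V_GS − 0.745. Then 187 x² + x − 11.56 = 0, giving x = 0.246 V (positive root), so V_GS = 0.991 V.
I_D = (V_DD − V_GS)/R = (12.3 − 0.991) / 54.3 = 0.208 mA.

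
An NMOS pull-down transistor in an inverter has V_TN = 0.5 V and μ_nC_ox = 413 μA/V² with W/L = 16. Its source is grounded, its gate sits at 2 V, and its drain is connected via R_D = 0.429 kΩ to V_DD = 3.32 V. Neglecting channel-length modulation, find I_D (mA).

V_GS = V_G = 2 V, so V_ov = 2 − 0.5 = 1.5 V.
k_n = μ_nC_ox · (W/L) = 6.608 mA/V².
Assume saturation: I_D = ½ k_n V_ov² = 0.5 × 6.608 × 1.5² = 7.43 mA, giving V_DS = V_DD − I_D R_D = 3.32 − 7.43 × 0.429 = 0.131 V.
But 0.131 V < V_ov = 1.5 V, so the device is actually in triode.
In triode I_D = k_n[V_ov V_DS − ½ V_DS²] and I_D = (V_DD − V_DS)/R_D. Equating: 1.42 V_DS² − 5.252 V_DS + 3.32 = 0, giving V_DS = 0.809 V (the root below V_ov).
I_D = (3.32 − 0.809) / 0.429 = 5.85 mA.

I_D = 5.85 mA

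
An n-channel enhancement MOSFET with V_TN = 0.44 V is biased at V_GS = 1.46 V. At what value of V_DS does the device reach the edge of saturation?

The boundary between triode and saturation is V_DS = V_GS − V_TN = V_ov.
V_ov = 1.46 − 0.44 = 1.02 V.

V_DS,sat = 1.02 V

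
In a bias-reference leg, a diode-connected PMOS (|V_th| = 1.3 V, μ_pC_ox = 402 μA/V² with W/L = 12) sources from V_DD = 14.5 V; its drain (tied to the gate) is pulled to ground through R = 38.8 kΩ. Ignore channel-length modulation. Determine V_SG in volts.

With gate tied to drain, V_SG = V_SD ≥ V_SG − |V_th|, so the device is in saturation.
k_p = μ_pC_ox · (W/L) = 4.824 mA/V².
KCL at the drain: ½ k_p (V_SG − |V_th|)² = (V_DD − V_SG)/R.
Let x = V_SG − 1.3. Then 93.6 x² + x − 13.2 = 0, giving x = 0.37 V (positive root), so V_SG = 1.67 V.
I_D = (V_DD − V_SG)/R = (14.5 − 1.67) / 38.8 = 0.331 mA.

V_SG = 1.67 V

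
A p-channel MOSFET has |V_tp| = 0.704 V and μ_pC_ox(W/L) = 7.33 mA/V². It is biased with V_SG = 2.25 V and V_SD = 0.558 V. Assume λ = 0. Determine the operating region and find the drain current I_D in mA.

V_ov = V_SG − |V_tp| = 2.25 − 0.704 = 1.55 V.
Since V_SD = 0.558 V < V_ov = 1.55 V, the device is in the triode region.
I_D = k_p [V_ov · V_SD − ½ V_SD²] = 7.33 × [1.55 × 0.558 − 0.5 × 0.558²] = 5.18 mA.

Triode; I_D = 5.18 mA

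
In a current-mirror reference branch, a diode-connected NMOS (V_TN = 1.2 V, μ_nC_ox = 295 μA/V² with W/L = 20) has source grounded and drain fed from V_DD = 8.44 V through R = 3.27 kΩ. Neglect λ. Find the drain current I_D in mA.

I_D = 1.96 mA

With gate tied to drain, V_GS = V_DS ≥ V_GS − V_TN, so the device is in saturation.
k_n = μ_nC_ox · (W/L) = 5.9 mA/V².
KCL at the drain: ½ k_n (V_GS − V_TN)² = (V_DD − V_GS)/R.
Let x = V_GS − 1.2. Then 9.65 x² + x − 7.24 = 0, giving x = 0.816 V (positive root), so V_GS = 2.02 V.
I_D = (V_DD − V_GS)/R = (8.44 − 2.02) / 3.27 = 1.96 mA.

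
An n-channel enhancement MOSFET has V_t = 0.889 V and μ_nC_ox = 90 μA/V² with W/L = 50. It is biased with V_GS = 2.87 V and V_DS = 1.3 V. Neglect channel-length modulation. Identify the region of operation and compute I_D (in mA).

k_n = μ_nC_ox · (W/L) = 4.5 mA/V².
V_ov = V_GS − V_t = 2.87 − 0.889 = 1.98 V.
Since V_DS = 1.3 V < V_ov = 1.98 V, the device is in the triode region.
I_D = k_n [V_ov · V_DS − ½ V_DS²] = 4.5 × [1.98 × 1.3 − 0.5 × 1.3²] = 7.79 mA.

Triode; I_D = 7.79 mA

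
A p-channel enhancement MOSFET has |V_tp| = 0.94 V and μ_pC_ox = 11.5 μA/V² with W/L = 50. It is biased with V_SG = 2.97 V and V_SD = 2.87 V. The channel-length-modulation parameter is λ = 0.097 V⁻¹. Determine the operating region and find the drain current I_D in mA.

k_p = μ_pC_ox · (W/L) = 0.575 mA/V².
V_ov = V_SG − |V_tp| = 2.97 − 0.94 = 2.03 V.
Since V_SD = 2.87 V ≥ V_ov = 2.03 V, the device is in saturation.
I_D = ½ k_p V_ov² (1 + λ V_SD) = 0.5 × 0.575 × 2.03² × (1 + 0.097 × 2.87) = 1.51 mA.

Saturation; I_D = 1.51 mA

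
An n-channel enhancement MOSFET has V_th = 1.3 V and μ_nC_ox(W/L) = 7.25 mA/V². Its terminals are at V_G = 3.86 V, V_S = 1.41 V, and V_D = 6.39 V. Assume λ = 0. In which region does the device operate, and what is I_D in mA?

Saturation; I_D = 4.79 mA

V_GS = V_G − V_S = 3.86 − 1.41 = 2.45 V; V_DS = V_D − V_S = 6.39 − 1.41 = 4.98 V.
V_ov = V_GS − V_th = 2.45 − 1.3 = 1.15 V.
Since V_DS = 4.98 V ≥ V_ov = 1.15 V, the device is in saturation.
I_D = ½ k_n V_ov² = 0.5 × 7.25 × 1.15² = 4.79 mA.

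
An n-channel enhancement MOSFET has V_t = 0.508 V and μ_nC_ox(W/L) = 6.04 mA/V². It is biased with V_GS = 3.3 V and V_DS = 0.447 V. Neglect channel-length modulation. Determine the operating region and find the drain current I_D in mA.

V_ov = V_GS − V_t = 3.3 − 0.508 = 2.79 V.
Since V_DS = 0.447 V < V_ov = 2.79 V, the device is in the triode region.
I_D = k_n [V_ov · V_DS − ½ V_DS²] = 6.04 × [2.79 × 0.447 − 0.5 × 0.447²] = 6.93 mA.

Triode; I_D = 6.93 mA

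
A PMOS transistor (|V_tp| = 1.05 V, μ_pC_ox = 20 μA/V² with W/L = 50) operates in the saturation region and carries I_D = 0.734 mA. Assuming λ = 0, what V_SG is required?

V_SG = 2.26 V

k_p = μ_pC_ox · (W/L) = 1 mA/V².
In saturation I_D = ½ k_p (V_SG − |V_tp|)², so V_SG − |V_tp| = √(2 I_D / k_p) = √(2 × 0.734 / 1) = 1.21 V.
V_SG = 1.05 + 1.21 = 2.26 V.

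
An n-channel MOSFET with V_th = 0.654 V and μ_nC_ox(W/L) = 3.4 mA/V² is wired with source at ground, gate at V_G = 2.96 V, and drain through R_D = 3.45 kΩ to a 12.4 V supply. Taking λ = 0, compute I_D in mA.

I_D = 3.45 mA

V_GS = V_G = 2.96 V, so V_ov = 2.96 − 0.654 = 2.31 V.
Assume saturation: I_D = ½ k_n V_ov² = 0.5 × 3.4 × 2.31² = 9.04 mA, giving V_DS = V_DD − I_D R_D = 12.4 − 9.04 × 3.45 = -18.8 V.
But -18.8 V < V_ov = 2.31 V, so the device is actually in triode.
In triode I_D = k_n[V_ov V_DS − ½ V_DS²] and I_D = (V_DD − V_DS)/R_D. Equating: 5.87 V_DS² − 28.05 V_DS + 12.4 = 0, giving V_DS = 0.493 V (the root below V_ov).
I_D = (12.4 − 0.493) / 3.45 = 3.45 mA.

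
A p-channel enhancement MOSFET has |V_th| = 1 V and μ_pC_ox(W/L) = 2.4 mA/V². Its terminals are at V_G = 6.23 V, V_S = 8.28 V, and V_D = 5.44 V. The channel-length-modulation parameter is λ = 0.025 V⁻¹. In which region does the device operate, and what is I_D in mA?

Saturation; I_D = 1.42 mA

V_SG = V_S − V_G = 8.28 − 6.23 = 2.05 V; V_SD = V_S − V_D = 8.28 − 5.44 = 2.84 V.
V_ov = V_SG − |V_th| = 2.05 − 1 = 1.05 V.
Since V_SD = 2.84 V ≥ V_ov = 1.05 V, the device is in saturation.
I_D = ½ k_p V_ov² (1 + λ V_SD) = 0.5 × 2.4 × 1.05² × (1 + 0.025 × 2.84) = 1.42 mA.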